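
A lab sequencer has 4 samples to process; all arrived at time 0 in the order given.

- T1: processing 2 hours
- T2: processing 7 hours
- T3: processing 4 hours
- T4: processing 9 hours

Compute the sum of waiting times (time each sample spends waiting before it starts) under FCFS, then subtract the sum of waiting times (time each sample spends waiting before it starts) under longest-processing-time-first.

-21

FIFO (arrival order): T1 T2 T3 T4.
T1: waits 0, runs 0→2
T2: waits 2, runs 2→9
T3: waits 9, runs 9→13
T4: waits 13, runs 13→22
Sum = 0+2+9+13 = 24.
LPT (decreasing processing time): T4 T2 T3 T1.
T4: waits 0, runs 0→9
T2: waits 9, runs 9→16
T3: waits 16, runs 16→20
T1: waits 20, runs 20→22
Sum = 0+9+16+20 = 45.
Difference = 24 − 45 = -21.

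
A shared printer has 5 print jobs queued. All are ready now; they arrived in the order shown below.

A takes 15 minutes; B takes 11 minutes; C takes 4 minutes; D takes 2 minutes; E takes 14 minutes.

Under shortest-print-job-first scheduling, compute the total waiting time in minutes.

SPT (increasing processing time): D C B E A.
D: waits 0, runs 0→2
C: waits 2, runs 2→6
B: waits 6, runs 6→17
E: waits 17, runs 17→31
A: waits 31, runs 31→46
Sum = 0+2+6+17+31 = 56.

56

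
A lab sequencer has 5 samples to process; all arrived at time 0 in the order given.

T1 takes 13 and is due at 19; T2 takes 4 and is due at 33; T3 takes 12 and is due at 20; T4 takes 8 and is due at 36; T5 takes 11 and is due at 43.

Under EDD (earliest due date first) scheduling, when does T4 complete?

EDD (increasing due date): T1 T3 T2 T4 T5.
T1: 0→13
T3: 13→25
T2: 25→29
T4: 29→37

37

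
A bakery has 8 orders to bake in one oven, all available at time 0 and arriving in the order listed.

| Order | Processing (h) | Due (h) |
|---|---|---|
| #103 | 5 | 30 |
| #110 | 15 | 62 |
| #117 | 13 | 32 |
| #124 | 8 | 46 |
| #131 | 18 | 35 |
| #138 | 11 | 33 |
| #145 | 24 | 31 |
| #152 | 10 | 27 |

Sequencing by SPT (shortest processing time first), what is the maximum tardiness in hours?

73

SPT (increasing processing time): #103 #124 #152 #138 #117 #110 #131 #145.
#103: 0→5, due 30, tardiness 0
#124: 5→13, due 46, tardiness 0
#152: 13→23, due 27, tardiness 0
#138: 23→34, due 33, tardiness 1
#117: 34→47, due 32, tardiness 15
#110: 47→62, due 62, tardiness 0
#131: 62→80, due 35, tardiness 45
#145: 80→104, due 31, tardiness 73
Maximum = 73.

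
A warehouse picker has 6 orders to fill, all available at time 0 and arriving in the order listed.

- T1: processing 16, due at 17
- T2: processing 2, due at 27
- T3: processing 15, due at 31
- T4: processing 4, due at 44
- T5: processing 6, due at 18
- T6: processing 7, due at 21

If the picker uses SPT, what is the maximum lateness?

33

SPT (increasing processing time): T2 T4 T5 T6 T3 T1.
T2: 0→2, due 27, lateness -25
T4: 2→6, due 44, lateness -38
T5: 6→12, due 18, lateness -6
T6: 12→19, due 21, lateness -2
T3: 19→34, due 31, lateness 3
T1: 34→50, due 17, lateness 33
Maximum = 33.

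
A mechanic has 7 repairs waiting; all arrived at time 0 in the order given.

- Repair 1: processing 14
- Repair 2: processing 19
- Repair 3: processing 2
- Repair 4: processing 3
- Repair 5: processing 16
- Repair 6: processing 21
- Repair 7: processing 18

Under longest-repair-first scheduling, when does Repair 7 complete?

58

LPT (decreasing processing time): Repair 6 Repair 2 Repair 7 Repair 5 Repair 1 Repair 4 Repair 3.
Repair 6: 0→21
Repair 2: 21→40
Repair 7: 40→58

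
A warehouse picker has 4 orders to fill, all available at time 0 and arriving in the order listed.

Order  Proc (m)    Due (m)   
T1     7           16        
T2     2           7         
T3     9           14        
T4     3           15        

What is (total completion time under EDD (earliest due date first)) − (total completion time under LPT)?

EDD (increasing due date): T2 T3 T4 T1.
T2: 0→2
T3: 2→11
T4: 11→14
T1: 14→21
Sum = 2+11+14+21 = 48.
LPT (decreasing processing time): T3 T1 T4 T2.
T3: 0→9
T1: 9→16
T4: 16→19
T2: 19→21
Sum = 9+16+19+21 = 65.
Difference = 48 − 65 = -17.

-17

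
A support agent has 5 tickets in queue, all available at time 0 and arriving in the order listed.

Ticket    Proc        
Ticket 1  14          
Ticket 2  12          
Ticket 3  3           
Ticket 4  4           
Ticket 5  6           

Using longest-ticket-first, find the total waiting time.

LPT (decreasing processing time): Ticket 1 Ticket 2 Ticket 5 Ticket 4 Ticket 3.
Ticket 1: waits 0, runs 0→14
Ticket 2: waits 14, runs 14→26
Ticket 5: waits 26, runs 26→32
Ticket 4: waits 32, runs 32→36
Ticket 3: waits 36, runs 36→39
Sum = 0+14+26+32+36 = 108.

108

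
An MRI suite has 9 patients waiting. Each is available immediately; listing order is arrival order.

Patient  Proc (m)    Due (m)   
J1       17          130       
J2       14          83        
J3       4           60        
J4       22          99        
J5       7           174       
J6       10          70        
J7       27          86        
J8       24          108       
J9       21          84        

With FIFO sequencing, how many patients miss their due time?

4

FIFO (arrival order): J1 J2 J3 J4 J5 J6 J7 J8 J9.
J1: 0→17, due 130, tardiness 0
J2: 17→31, due 83, tardiness 0
J3: 31→35, due 60, tardiness 0
J4: 35→57, due 99, tardiness 0
J5: 57→64, due 174, tardiness 0
J6: 64→74, due 70, tardiness 4
J7: 74→101, due 86, tardiness 15
J8: 101→125, due 108, tardiness 17
J9: 125→146, due 84, tardiness 62
Late patients: 4.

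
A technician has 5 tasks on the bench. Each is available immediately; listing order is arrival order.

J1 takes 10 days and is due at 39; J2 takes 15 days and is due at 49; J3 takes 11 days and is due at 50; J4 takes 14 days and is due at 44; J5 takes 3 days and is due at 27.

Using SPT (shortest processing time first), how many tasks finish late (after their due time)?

SPT (increasing processing time): J5 J1 J3 J4 J2.
J5: 0→3, due 27, tardiness 0
J1: 3→13, due 39, tardiness 0
J3: 13→24, due 50, tardiness 0
J4: 24→38, due 44, tardiness 0
J2: 38→53, due 49, tardiness 4
Late tasks: 1.

1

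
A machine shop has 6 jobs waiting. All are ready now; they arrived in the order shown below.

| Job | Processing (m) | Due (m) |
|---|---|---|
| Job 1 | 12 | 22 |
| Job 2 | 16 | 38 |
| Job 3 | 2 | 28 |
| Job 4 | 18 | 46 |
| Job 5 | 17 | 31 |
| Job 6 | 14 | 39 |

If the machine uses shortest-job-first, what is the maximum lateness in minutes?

33

SPT (increasing processing time): Job 3 Job 1 Job 6 Job 2 Job 5 Job 4.
Job 3: 0→2, due 28, lateness -26
Job 1: 2→14, due 22, lateness -8
Job 6: 14→28, due 39, lateness -11
Job 2: 28→44, due 38, lateness 6
Job 5: 44→61, due 31, lateness 30
Job 4: 61→79, due 46, lateness 33
Maximum = 33.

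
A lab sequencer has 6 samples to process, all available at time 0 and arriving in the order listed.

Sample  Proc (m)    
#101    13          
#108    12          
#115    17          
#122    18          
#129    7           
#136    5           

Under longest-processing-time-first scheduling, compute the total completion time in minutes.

LPT (decreasing processing time): #122 #115 #101 #108 #129 #136.
#122: 0→18
#115: 18→35
#101: 35→48
#108: 48→60
#129: 60→67
#136: 67→72
Sum = 18+35+48+60+67+72 = 300.

300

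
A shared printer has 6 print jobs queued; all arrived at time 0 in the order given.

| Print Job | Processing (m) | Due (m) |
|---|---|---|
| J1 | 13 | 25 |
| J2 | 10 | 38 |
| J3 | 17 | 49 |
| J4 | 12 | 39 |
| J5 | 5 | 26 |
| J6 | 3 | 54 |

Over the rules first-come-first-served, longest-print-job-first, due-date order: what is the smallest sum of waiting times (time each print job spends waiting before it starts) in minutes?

156

FIFO (arrival order): J1 J2 J3 J4 J5 J6.
J1: waits 0, runs 0→13
J2: waits 13, runs 13→23
J3: waits 23, runs 23→40
J4: waits 40, runs 40→52
J5: waits 52, runs 52→57
J6: waits 57, runs 57→60
Sum = 0+13+23+40+52+57 = 185.
LPT (decreasing processing time): J3 J1 J4 J2 J5 J6.
J3: waits 0, runs 0→17
J1: waits 17, runs 17→30
J4: waits 30, runs 30→42
J2: waits 42, runs 42→52
J5: waits 52, runs 52→57
J6: waits 57, runs 57→60
Sum = 0+17+30+42+52+57 = 198.
EDD (increasing due date): J1 J5 J2 J4 J3 J6.
J1: waits 0, runs 0→13
J5: waits 13, runs 13→18
J2: waits 18, runs 18→28
J4: waits 28, runs 28→40
J3: waits 40, runs 40→57
J6: waits 57, runs 57→60
Sum = 0+13+18+28+40+57 = 156.
FIFO 185, LPT 198, EDD 156 → minimum 156.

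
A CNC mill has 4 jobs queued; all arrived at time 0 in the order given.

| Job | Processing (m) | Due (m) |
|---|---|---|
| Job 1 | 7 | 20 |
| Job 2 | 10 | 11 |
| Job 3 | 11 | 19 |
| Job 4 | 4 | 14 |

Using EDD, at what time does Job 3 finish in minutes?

25

EDD (increasing due date): Job 2 Job 4 Job 3 Job 1.
Job 2: 0→10
Job 4: 10→14
Job 3: 14→25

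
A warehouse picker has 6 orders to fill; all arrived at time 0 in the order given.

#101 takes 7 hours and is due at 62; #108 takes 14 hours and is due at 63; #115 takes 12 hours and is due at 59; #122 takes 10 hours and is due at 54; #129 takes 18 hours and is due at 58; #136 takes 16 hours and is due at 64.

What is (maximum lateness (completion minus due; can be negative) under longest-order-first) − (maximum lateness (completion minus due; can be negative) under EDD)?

3

LPT (decreasing processing time): #129 #136 #108 #115 #122 #101.
#129: 0→18, due 58, lateness -40
#136: 18→34, due 64, lateness -30
#108: 34→48, due 63, lateness -15
#115: 48→60, due 59, lateness 1
#122: 60→70, due 54, lateness 16
#101: 70→77, due 62, lateness 15
Maximum = 16.
EDD (increasing due date): #122 #129 #115 #101 #108 #136.
#122: 0→10, due 54, lateness -44
#129: 10→28, due 58, lateness -30
#115: 28→40, due 59, lateness -19
#101: 40→47, due 62, lateness -15
#108: 47→61, due 63, lateness -2
#136: 61→77, due 64, lateness 13
Maximum = 13.
Difference = 16 − 13 = 3.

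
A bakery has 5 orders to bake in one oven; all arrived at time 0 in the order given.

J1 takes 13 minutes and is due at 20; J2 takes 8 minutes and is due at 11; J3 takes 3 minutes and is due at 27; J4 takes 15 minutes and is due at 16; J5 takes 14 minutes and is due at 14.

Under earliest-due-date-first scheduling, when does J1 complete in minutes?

50

EDD (increasing due date): J2 J5 J4 J1 J3.
J2: 0→8
J5: 8→22
J4: 22→37
J1: 37→50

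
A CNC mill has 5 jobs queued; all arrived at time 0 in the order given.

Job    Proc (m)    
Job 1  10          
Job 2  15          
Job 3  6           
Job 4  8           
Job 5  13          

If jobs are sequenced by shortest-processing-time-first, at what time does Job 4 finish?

14

SPT (increasing processing time): Job 3 Job 4 Job 1 Job 5 Job 2.
Job 3: 0→6
Job 4: 6→14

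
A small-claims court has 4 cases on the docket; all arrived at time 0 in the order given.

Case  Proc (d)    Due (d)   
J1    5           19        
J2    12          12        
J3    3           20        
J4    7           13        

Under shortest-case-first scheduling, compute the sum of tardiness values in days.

17

SPT (increasing processing time): J3 J1 J4 J2.
J3: 0→3, due 20, tardiness 0
J1: 3→8, due 19, tardiness 0
J4: 8→15, due 13, tardiness 2
J2: 15→27, due 12, tardiness 15
Sum = 0+0+2+15 = 17.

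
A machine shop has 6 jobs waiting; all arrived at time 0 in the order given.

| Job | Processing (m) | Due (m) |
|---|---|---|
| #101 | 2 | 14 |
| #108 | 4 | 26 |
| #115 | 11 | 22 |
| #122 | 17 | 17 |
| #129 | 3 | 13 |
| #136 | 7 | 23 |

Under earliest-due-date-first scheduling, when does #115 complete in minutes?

EDD (increasing due date): #129 #101 #122 #115 #136 #108.
#129: 0→3
#101: 3→5
#122: 5→22
#115: 22→33

33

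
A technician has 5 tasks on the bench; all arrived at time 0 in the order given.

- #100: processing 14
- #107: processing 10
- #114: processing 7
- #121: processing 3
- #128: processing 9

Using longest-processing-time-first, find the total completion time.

154

LPT (decreasing processing time): #100 #107 #128 #114 #121.
#100: 0→14
#107: 14→24
#128: 24→33
#114: 33→40
#121: 40→43
Sum = 14+24+33+40+43 = 154.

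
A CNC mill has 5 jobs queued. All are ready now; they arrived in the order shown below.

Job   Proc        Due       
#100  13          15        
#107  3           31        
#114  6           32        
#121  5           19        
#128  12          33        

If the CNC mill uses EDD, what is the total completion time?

EDD (increasing due date): #100 #121 #107 #114 #128.
#100: 0→13
#121: 13→18
#107: 18→21
#114: 21→27
#128: 27→39
Sum = 13+18+21+27+39 = 118.

118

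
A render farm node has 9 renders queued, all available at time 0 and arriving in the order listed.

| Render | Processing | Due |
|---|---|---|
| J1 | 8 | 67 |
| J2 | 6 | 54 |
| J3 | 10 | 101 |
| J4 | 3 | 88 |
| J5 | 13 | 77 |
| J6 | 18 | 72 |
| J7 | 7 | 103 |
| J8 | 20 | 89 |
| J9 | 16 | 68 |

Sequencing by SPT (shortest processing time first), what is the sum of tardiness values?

SPT (increasing processing time): J4 J2 J7 J1 J3 J5 J9 J6 J8.
J4: 0→3, due 88, tardiness 0
J2: 3→9, due 54, tardiness 0
J7: 9→16, due 103, tardiness 0
J1: 16→24, due 67, tardiness 0
J3: 24→34, due 101, tardiness 0
J5: 34→47, due 77, tardiness 0
J9: 47→63, due 68, tardiness 0
J6: 63→81, due 72, tardiness 9
J8: 81→101, due 89, tardiness 12
Sum = 0+0+0+0+0+0+0+9+12 = 21.

21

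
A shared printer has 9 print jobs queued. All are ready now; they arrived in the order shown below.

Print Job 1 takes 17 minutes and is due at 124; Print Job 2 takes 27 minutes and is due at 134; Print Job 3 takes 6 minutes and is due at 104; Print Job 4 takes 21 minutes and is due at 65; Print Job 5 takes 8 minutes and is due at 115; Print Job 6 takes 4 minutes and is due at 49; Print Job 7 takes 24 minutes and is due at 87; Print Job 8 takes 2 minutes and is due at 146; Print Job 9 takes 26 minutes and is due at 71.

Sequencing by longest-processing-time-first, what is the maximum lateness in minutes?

LPT (decreasing processing time): Print Job 2 Print Job 9 Print Job 7 Print Job 4 Print Job 1 Print Job 5 Print Job 3 Print Job 6 Print Job 8.
Print Job 2: 0→27, due 134, lateness -107
Print Job 9: 27→53, due 71, lateness -18
Print Job 7: 53→77, due 87, lateness -10
Print Job 4: 77→98, due 65, lateness 33
Print Job 1: 98→115, due 124, lateness -9
Print Job 5: 115→123, due 115, lateness 8
Print Job 3: 123→129, due 104, lateness 25
Print Job 6: 129→133, due 49, lateness 84
Print Job 8: 133→135, due 146, lateness -11
Maximum = 84.

84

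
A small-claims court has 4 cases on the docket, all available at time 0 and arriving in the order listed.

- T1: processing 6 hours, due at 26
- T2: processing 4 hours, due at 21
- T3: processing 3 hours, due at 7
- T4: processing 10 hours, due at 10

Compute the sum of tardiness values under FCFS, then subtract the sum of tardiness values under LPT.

3

FIFO (arrival order): T1 T2 T3 T4.
T1: 0→6, due 26, tardiness 0
T2: 6→10, due 21, tardiness 0
T3: 10→13, due 7, tardiness 6
T4: 13→23, due 10, tardiness 13
Sum = 0+0+6+13 = 19.
LPT (decreasing processing time): T4 T1 T2 T3.
T4: 0→10, due 10, tardiness 0
T1: 10→16, due 26, tardiness 0
T2: 16→20, due 21, tardiness 0
T3: 20→23, due 7, tardiness 16
Sum = 0+0+0+16 = 16.
Difference = 19 − 16 = 3.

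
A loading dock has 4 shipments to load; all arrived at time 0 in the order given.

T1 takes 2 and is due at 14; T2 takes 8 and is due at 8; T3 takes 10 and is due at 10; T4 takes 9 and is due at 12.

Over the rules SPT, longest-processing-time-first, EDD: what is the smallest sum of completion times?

60

SPT (increasing processing time): T1 T2 T4 T3.
T1: 0→2
T2: 2→10
T4: 10→19
T3: 19→29
Sum = 2+10+19+29 = 60.
LPT (decreasing processing time): T3 T4 T2 T1.
T3: 0→10
T4: 10→19
T2: 19→27
T1: 27→29
Sum = 10+19+27+29 = 85.
EDD (increasing due date): T2 T3 T4 T1.
T2: 0→8
T3: 8→18
T4: 18→27
T1: 27→29
Sum = 8+18+27+29 = 82.
SPT 60, LPT 85, EDD 82 → minimum 60.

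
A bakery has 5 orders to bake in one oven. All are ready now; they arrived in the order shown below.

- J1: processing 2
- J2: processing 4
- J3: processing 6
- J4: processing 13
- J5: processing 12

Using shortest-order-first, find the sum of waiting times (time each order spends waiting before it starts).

44

SPT (increasing processing time): J1 J2 J3 J5 J4.
J1: waits 0, runs 0→2
J2: waits 2, runs 2→6
J3: waits 6, runs 6→12
J5: waits 12, runs 12→24
J4: waits 24, runs 24→37
Sum = 0+2+6+12+24 = 44.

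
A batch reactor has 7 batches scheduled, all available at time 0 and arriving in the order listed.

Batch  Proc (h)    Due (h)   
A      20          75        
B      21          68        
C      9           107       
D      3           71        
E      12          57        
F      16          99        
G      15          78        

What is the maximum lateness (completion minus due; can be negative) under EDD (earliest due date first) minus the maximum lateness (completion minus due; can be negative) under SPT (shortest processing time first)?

-35

EDD (increasing due date): E B D A G F C.
E: 0→12, due 57, lateness -45
B: 12→33, due 68, lateness -35
D: 33→36, due 71, lateness -35
A: 36→56, due 75, lateness -19
G: 56→71, due 78, lateness -7
F: 71→87, due 99, lateness -12
C: 87→96, due 107, lateness -11
Maximum = -7.
SPT (increasing processing time): D C E G F A B.
D: 0→3, due 71, lateness -68
C: 3→12, due 107, lateness -95
E: 12→24, due 57, lateness -33
G: 24→39, due 78, lateness -39
F: 39→55, due 99, lateness -44
A: 55→75, due 75, lateness 0
B: 75→96, due 68, lateness 28
Maximum = 28.
Difference = -7 − 28 = -35.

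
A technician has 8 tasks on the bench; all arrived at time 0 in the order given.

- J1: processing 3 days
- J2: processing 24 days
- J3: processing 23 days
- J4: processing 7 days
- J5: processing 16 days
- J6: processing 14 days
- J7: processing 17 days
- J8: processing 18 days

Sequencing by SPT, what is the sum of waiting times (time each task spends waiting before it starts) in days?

SPT (increasing processing time): J1 J4 J6 J5 J7 J8 J3 J2.
J1: waits 0, runs 0→3
J4: waits 3, runs 3→10
J6: waits 10, runs 10→24
J5: waits 24, runs 24→40
J7: waits 40, runs 40→57
J8: waits 57, runs 57→75
J3: waits 75, runs 75→98
J2: waits 98, runs 98→122
Sum = 0+3+10+24+40+57+75+98 = 307.

307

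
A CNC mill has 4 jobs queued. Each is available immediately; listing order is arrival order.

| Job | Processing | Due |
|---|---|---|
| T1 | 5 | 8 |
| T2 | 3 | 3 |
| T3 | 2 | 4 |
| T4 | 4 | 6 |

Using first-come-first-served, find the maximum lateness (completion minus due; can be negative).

8

FIFO (arrival order): T1 T2 T3 T4.
T1: 0→5, due 8, lateness -3
T2: 5→8, due 3, lateness 5
T3: 8→10, due 4, lateness 6
T4: 10→14, due 6, lateness 8
Maximum = 8.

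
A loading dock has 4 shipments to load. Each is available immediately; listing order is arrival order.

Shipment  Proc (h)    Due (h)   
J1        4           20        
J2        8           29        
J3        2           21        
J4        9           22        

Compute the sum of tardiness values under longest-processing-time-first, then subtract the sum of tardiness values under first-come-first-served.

2

LPT (decreasing processing time): J4 J2 J1 J3.
J4: 0→9, due 22, tardiness 0
J2: 9→17, due 29, tardiness 0
J1: 17→21, due 20, tardiness 1
J3: 21→23, due 21, tardiness 2
Sum = 0+0+1+2 = 3.
FIFO (arrival order): J1 J2 J3 J4.
J1: 0→4, due 20, tardiness 0
J2: 4→12, due 29, tardiness 0
J3: 12→14, due 21, tardiness 0
J4: 14→23, due 22, tardiness 1
Sum = 0+0+0+1 = 1.
Difference = 3 − 1 = 2.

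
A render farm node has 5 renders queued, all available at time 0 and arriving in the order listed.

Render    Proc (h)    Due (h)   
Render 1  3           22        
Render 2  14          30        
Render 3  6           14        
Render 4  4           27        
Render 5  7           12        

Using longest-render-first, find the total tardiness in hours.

38

LPT (decreasing processing time): Render 2 Render 5 Render 3 Render 4 Render 1.
Render 2: 0→14, due 30, tardiness 0
Render 5: 14→21, due 12, tardiness 9
Render 3: 21→27, due 14, tardiness 13
Render 4: 27→31, due 27, tardiness 4
Render 1: 31→34, due 22, tardiness 12
Sum = 0+9+13+4+12 = 38.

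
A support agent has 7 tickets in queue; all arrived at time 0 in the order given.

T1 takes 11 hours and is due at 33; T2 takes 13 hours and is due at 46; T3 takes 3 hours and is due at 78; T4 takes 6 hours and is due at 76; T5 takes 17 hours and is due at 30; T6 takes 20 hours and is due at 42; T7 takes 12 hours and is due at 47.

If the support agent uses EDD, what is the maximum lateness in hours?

EDD (increasing due date): T5 T1 T6 T2 T7 T4 T3.
T5: 0→17, due 30, lateness -13
T1: 17→28, due 33, lateness -5
T6: 28→48, due 42, lateness 6
T2: 48→61, due 46, lateness 15
T7: 61→73, due 47, lateness 26
T4: 73→79, due 76, lateness 3
T3: 79→82, due 78, lateness 4
Maximum = 26.

26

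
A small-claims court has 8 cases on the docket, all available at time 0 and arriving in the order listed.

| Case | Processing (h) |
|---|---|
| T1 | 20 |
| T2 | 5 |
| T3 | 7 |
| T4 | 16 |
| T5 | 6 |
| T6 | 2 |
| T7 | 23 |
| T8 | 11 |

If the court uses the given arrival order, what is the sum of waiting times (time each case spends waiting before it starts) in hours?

FIFO (arrival order): T1 T2 T3 T4 T5 T6 T7 T8.
T1: waits 0, runs 0→20
T2: waits 20, runs 20→25
T3: waits 25, runs 25→32
T4: waits 32, runs 32→48
T5: waits 48, runs 48→54
T6: waits 54, runs 54→56
T7: waits 56, runs 56→79
T8: waits 79, runs 79→90
Sum = 0+20+25+32+48+54+56+79 = 314.

314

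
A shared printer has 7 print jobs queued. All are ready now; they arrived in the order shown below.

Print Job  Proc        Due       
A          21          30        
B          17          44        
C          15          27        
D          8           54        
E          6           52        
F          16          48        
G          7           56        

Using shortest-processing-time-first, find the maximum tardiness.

60

SPT (increasing processing time): E G D C F B A.
E: 0→6, due 52, tardiness 0
G: 6→13, due 56, tardiness 0
D: 13→21, due 54, tardiness 0
C: 21→36, due 27, tardiness 9
F: 36→52, due 48, tardiness 4
B: 52→69, due 44, tardiness 25
A: 69→90, due 30, tardiness 60
Maximum = 60.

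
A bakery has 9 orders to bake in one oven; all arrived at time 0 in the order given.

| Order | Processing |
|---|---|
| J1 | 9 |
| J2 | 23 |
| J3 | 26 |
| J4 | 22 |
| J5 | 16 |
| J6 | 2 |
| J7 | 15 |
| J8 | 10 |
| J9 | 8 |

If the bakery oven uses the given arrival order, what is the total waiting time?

609

FIFO (arrival order): J1 J2 J3 J4 J5 J6 J7 J8 J9.
J1: waits 0, runs 0→9
J2: waits 9, runs 9→32
J3: waits 32, runs 32→58
J4: waits 58, runs 58→80
J5: waits 80, runs 80→96
J6: waits 96, runs 96→98
J7: waits 98, runs 98→113
J8: waits 113, runs 113→123
J9: waits 123, runs 123→131
Sum = 0+9+32+58+80+96+98+113+123 = 609.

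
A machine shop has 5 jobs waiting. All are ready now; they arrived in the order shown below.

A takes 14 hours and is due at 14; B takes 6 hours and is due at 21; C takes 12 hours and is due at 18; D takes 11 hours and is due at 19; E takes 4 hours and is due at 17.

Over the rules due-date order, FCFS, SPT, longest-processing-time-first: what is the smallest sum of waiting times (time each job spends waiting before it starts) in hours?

EDD (increasing due date): A E C D B.
A: waits 0, runs 0→14
E: waits 14, runs 14→18
C: waits 18, runs 18→30
D: waits 30, runs 30→41
B: waits 41, runs 41→47
Sum = 0+14+18+30+41 = 103.
FIFO (arrival order): A B C D E.
A: waits 0, runs 0→14
B: waits 14, runs 14→20
C: waits 20, runs 20→32
D: waits 32, runs 32→43
E: waits 43, runs 43→47
Sum = 0+14+20+32+43 = 109.
SPT (increasing processing time): E B D C A.
E: waits 0, runs 0→4
B: waits 4, runs 4→10
D: waits 10, runs 10→21
C: waits 21, runs 21→33
A: waits 33, runs 33→47
Sum = 0+4+10+21+33 = 68.
LPT (decreasing processing time): A C D B E.
A: waits 0, runs 0→14
C: waits 14, runs 14→26
D: waits 26, runs 26→37
B: waits 37, runs 37→43
E: waits 43, runs 43→47
Sum = 0+14+26+37+43 = 120.
EDD 103, FIFO 109, SPT 68, LPT 120 → minimum 68.

68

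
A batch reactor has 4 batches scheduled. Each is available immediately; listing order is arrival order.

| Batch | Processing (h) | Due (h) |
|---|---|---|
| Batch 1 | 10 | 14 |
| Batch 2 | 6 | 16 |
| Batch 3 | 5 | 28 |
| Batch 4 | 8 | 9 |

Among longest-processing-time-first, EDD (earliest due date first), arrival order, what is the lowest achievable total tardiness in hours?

LPT (decreasing processing time): Batch 1 Batch 4 Batch 2 Batch 3.
Batch 1: 0→10, due 14, tardiness 0
Batch 4: 10→18, due 9, tardiness 9
Batch 2: 18→24, due 16, tardiness 8
Batch 3: 24→29, due 28, tardiness 1
Sum = 0+9+8+1 = 18.
EDD (increasing due date): Batch 4 Batch 1 Batch 2 Batch 3.
Batch 4: 0→8, due 9, tardiness 0
Batch 1: 8→18, due 14, tardiness 4
Batch 2: 18→24, due 16, tardiness 8
Batch 3: 24→29, due 28, tardiness 1
Sum = 0+4+8+1 = 13.
FIFO (arrival order): Batch 1 Batch 2 Batch 3 Batch 4.
Batch 1: 0→10, due 14, tardiness 0
Batch 2: 10→16, due 16, tardiness 0
Batch 3: 16→21, due 28, tardiness 0
Batch 4: 21→29, due 9, tardiness 20
Sum = 0+0+0+20 = 20.
LPT 18, EDD 13, FIFO 20 → minimum 13.

13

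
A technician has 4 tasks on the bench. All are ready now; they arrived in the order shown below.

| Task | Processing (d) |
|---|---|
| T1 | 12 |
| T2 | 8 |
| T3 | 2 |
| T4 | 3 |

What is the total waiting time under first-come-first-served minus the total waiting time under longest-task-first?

FIFO (arrival order): T1 T2 T3 T4.
T1: waits 0, runs 0→12
T2: waits 12, runs 12→20
T3: waits 20, runs 20→22
T4: waits 22, runs 22→25
Sum = 0+12+20+22 = 54.
LPT (decreasing processing time): T1 T2 T4 T3.
T1: waits 0, runs 0→12
T2: waits 12, runs 12→20
T4: waits 20, runs 20→23
T3: waits 23, runs 23→25
Sum = 0+12+20+23 = 55.
Difference = 54 − 55 = -1.

-1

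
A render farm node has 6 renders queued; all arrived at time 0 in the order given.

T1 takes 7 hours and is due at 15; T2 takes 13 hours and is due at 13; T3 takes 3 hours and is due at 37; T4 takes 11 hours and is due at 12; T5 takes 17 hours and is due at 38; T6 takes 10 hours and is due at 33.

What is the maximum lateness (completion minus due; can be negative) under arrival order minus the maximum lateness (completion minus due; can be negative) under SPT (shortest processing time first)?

FIFO (arrival order): T1 T2 T3 T4 T5 T6.
T1: 0→7, due 15, lateness -8
T2: 7→20, due 13, lateness 7
T3: 20→23, due 37, lateness -14
T4: 23→34, due 12, lateness 22
T5: 34→51, due 38, lateness 13
T6: 51→61, due 33, lateness 28
Maximum = 28.
SPT (increasing processing time): T3 T1 T6 T4 T2 T5.
T3: 0→3, due 37, lateness -34
T1: 3→10, due 15, lateness -5
T6: 10→20, due 33, lateness -13
T4: 20→31, due 12, lateness 19
T2: 31→44, due 13, lateness 31
T5: 44→61, due 38, lateness 23
Maximum = 31.
Difference = 28 − 31 = -3.

-3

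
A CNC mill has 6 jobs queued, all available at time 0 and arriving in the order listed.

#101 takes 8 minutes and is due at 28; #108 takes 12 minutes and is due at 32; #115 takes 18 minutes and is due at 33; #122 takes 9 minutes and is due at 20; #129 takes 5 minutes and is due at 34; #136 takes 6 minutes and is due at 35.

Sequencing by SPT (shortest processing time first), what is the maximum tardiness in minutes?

SPT (increasing processing time): #129 #136 #101 #122 #108 #115.
#129: 0→5, due 34, tardiness 0
#136: 5→11, due 35, tardiness 0
#101: 11→19, due 28, tardiness 0
#122: 19→28, due 20, tardiness 8
#108: 28→40, due 32, tardiness 8
#115: 40→58, due 33, tardiness 25
Maximum = 25.

25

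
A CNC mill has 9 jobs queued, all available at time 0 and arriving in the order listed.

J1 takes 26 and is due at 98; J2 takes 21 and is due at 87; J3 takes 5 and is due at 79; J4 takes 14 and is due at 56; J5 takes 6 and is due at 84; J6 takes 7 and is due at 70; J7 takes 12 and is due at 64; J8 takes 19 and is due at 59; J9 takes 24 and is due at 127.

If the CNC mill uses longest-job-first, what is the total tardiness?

284

LPT (decreasing processing time): J1 J9 J2 J8 J4 J7 J6 J5 J3.
J1: 0→26, due 98, tardiness 0
J9: 26→50, due 127, tardiness 0
J2: 50→71, due 87, tardiness 0
J8: 71→90, due 59, tardiness 31
J4: 90→104, due 56, tardiness 48
J7: 104→116, due 64, tardiness 52
J6: 116→123, due 70, tardiness 53
J5: 123→129, due 84, tardiness 45
J3: 129→134, due 79, tardiness 55
Sum = 0+0+0+31+48+52+53+45+55 = 284.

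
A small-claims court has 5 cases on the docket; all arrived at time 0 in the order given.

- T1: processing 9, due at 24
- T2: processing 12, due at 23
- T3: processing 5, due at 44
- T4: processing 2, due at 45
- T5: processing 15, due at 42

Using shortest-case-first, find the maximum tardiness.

SPT (increasing processing time): T4 T3 T1 T2 T5.
T4: 0→2, due 45, tardiness 0
T3: 2→7, due 44, tardiness 0
T1: 7→16, due 24, tardiness 0
T2: 16→28, due 23, tardiness 5
T5: 28→43, due 42, tardiness 1
Maximum = 5.

5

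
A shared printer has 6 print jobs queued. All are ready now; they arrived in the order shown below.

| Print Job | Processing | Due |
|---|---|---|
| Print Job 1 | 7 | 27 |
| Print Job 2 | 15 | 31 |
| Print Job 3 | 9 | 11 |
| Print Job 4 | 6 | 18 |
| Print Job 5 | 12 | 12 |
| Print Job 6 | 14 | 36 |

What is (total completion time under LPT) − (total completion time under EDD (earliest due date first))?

LPT (decreasing processing time): Print Job 2 Print Job 6 Print Job 5 Print Job 3 Print Job 1 Print Job 4.
Print Job 2: 0→15
Print Job 6: 15→29
Print Job 5: 29→41
Print Job 3: 41→50
Print Job 1: 50→57
Print Job 4: 57→63
Sum = 15+29+41+50+57+63 = 255.
EDD (increasing due date): Print Job 3 Print Job 5 Print Job 4 Print Job 1 Print Job 2 Print Job 6.
Print Job 3: 0→9
Print Job 5: 9→21
Print Job 4: 21→27
Print Job 1: 27→34
Print Job 2: 34→49
Print Job 6: 49→63
Sum = 9+21+27+34+49+63 = 203.
Difference = 255 − 203 = 52.

52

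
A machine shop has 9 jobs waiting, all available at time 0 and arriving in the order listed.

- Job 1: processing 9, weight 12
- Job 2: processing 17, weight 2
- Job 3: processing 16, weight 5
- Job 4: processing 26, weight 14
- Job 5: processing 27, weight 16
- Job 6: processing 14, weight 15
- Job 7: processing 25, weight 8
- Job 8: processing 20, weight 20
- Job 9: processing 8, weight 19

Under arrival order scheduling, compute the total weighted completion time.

FIFO (arrival order): Job 1 Job 2 Job 3 Job 4 Job 5 Job 6 Job 7 Job 8 Job 9.
Job 1: finishes 9, weight 12, w·C = 108
Job 2: finishes 26, weight 2, w·C = 52
Job 3: finishes 42, weight 5, w·C = 210
Job 4: finishes 68, weight 14, w·C = 952
Job 5: finishes 95, weight 16, w·C = 1520
Job 6: finishes 109, weight 15, w·C = 1635
Job 7: finishes 134, weight 8, w·C = 1072
Job 8: finishes 154, weight 20, w·C = 3080
Job 9: finishes 162, weight 19, w·C = 3078
Sum = 108+52+210+952+1520+1635+1072+3080+3078 = 11707.

11707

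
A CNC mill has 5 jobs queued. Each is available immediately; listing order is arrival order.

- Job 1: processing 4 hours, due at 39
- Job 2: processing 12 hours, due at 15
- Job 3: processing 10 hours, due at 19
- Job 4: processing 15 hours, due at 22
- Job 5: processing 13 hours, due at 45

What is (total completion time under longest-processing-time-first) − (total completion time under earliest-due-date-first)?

LPT (decreasing processing time): Job 4 Job 5 Job 2 Job 3 Job 1.
Job 4: 0→15
Job 5: 15→28
Job 2: 28→40
Job 3: 40→50
Job 1: 50→54
Sum = 15+28+40+50+54 = 187.
EDD (increasing due date): Job 2 Job 3 Job 4 Job 1 Job 5.
Job 2: 0→12
Job 3: 12→22
Job 4: 22→37
Job 1: 37→41
Job 5: 41→54
Sum = 12+22+37+41+54 = 166.
Difference = 187 − 166 = 21.

21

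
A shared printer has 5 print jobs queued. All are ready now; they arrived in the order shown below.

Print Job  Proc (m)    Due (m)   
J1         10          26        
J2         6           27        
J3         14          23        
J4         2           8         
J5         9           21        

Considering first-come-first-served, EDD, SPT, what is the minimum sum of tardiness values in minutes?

19

FIFO (arrival order): J1 J2 J3 J4 J5.
J1: 0→10, due 26, tardiness 0
J2: 10→16, due 27, tardiness 0
J3: 16→30, due 23, tardiness 7
J4: 30→32, due 8, tardiness 24
J5: 32→41, due 21, tardiness 20
Sum = 0+0+7+24+20 = 51.
EDD (increasing due date): J4 J5 J3 J1 J2.
J4: 0→2, due 8, tardiness 0
J5: 2→11, due 21, tardiness 0
J3: 11→25, due 23, tardiness 2
J1: 25→35, due 26, tardiness 9
J2: 35→41, due 27, tardiness 14
Sum = 0+0+2+9+14 = 25.
SPT (increasing processing time): J4 J2 J5 J1 J3.
J4: 0→2, due 8, tardiness 0
J2: 2→8, due 27, tardiness 0
J5: 8→17, due 21, tardiness 0
J1: 17→27, due 26, tardiness 1
J3: 27→41, due 23, tardiness 18
Sum = 0+0+0+1+18 = 19.
FIFO 51, EDD 25, SPT 19 → minimum 19.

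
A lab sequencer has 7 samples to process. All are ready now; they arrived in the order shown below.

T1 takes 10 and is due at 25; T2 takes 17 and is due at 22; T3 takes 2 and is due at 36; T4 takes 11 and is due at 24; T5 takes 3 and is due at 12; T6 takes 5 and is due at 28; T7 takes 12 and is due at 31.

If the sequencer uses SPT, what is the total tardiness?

SPT (increasing processing time): T3 T5 T6 T1 T4 T7 T2.
T3: 0→2, due 36, tardiness 0
T5: 2→5, due 12, tardiness 0
T6: 5→10, due 28, tardiness 0
T1: 10→20, due 25, tardiness 0
T4: 20→31, due 24, tardiness 7
T7: 31→43, due 31, tardiness 12
T2: 43→60, due 22, tardiness 38
Sum = 0+0+0+0+7+12+38 = 57.

57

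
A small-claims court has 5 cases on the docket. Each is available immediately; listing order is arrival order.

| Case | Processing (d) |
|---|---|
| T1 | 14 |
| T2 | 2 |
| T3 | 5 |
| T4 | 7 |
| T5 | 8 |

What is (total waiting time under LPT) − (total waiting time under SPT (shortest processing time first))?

LPT (decreasing processing time): T1 T5 T4 T3 T2.
T1: waits 0, runs 0→14
T5: waits 14, runs 14→22
T4: waits 22, runs 22→29
T3: waits 29, runs 29→34
T2: waits 34, runs 34→36
Sum = 0+14+22+29+34 = 99.
SPT (increasing processing time): T2 T3 T4 T5 T1.
T2: waits 0, runs 0→2
T3: waits 2, runs 2→7
T4: waits 7, runs 7→14
T5: waits 14, runs 14→22
T1: waits 22, runs 22→36
Sum = 0+2+7+14+22 = 45.
Difference = 99 − 45 = 54.

54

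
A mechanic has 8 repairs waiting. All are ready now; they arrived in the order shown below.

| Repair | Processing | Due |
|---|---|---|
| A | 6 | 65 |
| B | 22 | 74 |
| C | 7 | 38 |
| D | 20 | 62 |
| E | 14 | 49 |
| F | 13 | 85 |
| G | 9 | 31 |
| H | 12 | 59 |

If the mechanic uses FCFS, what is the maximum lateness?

60

FIFO (arrival order): A B C D E F G H.
A: 0→6, due 65, lateness -59
B: 6→28, due 74, lateness -46
C: 28→35, due 38, lateness -3
D: 35→55, due 62, lateness -7
E: 55→69, due 49, lateness 20
F: 69→82, due 85, lateness -3
G: 82→91, due 31, lateness 60
H: 91→103, due 59, lateness 44
Maximum = 60.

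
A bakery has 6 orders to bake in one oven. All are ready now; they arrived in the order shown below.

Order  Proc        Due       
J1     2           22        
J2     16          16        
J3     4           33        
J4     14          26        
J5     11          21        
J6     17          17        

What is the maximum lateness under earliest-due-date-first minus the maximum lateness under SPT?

EDD (increasing due date): J2 J6 J5 J1 J4 J3.
J2: 0→16, due 16, lateness 0
J6: 16→33, due 17, lateness 16
J5: 33→44, due 21, lateness 23
J1: 44→46, due 22, lateness 24
J4: 46→60, due 26, lateness 34
J3: 60→64, due 33, lateness 31
Maximum = 34.
SPT (increasing processing time): J1 J3 J5 J4 J2 J6.
J1: 0→2, due 22, lateness -20
J3: 2→6, due 33, lateness -27
J5: 6→17, due 21, lateness -4
J4: 17→31, due 26, lateness 5
J2: 31→47, due 16, lateness 31
J6: 47→64, due 17, lateness 47
Maximum = 47.
Difference = 34 − 47 = -13.

-13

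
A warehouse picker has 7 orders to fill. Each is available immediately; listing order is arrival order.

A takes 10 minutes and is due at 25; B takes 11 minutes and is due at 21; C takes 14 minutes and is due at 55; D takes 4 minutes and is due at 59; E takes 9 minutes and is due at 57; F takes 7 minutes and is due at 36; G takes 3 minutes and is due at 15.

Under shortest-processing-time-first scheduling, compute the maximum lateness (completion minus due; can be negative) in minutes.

SPT (increasing processing time): G D F E A B C.
G: 0→3, due 15, lateness -12
D: 3→7, due 59, lateness -52
F: 7→14, due 36, lateness -22
E: 14→23, due 57, lateness -34
A: 23→33, due 25, lateness 8
B: 33→44, due 21, lateness 23
C: 44→58, due 55, lateness 3
Maximum = 23.

23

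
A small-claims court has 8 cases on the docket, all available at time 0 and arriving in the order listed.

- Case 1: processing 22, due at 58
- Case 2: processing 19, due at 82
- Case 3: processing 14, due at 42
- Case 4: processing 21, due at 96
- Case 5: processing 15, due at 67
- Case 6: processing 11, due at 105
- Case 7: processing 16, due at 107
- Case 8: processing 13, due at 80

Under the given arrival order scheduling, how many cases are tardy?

FIFO (arrival order): Case 1 Case 2 Case 3 Case 4 Case 5 Case 6 Case 7 Case 8.
Case 1: 0→22, due 58, tardiness 0
Case 2: 22→41, due 82, tardiness 0
Case 3: 41→55, due 42, tardiness 13
Case 4: 55→76, due 96, tardiness 0
Case 5: 76→91, due 67, tardiness 24
Case 6: 91→102, due 105, tardiness 0
Case 7: 102→118, due 107, tardiness 11
Case 8: 118→131, due 80, tardiness 51
Late cases: 4.

4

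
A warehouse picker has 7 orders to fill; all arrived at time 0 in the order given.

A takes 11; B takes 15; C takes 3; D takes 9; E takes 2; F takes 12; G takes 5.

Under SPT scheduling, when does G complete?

SPT (increasing processing time): E C G D A F B.
E: 0→2
C: 2→5
G: 5→10

10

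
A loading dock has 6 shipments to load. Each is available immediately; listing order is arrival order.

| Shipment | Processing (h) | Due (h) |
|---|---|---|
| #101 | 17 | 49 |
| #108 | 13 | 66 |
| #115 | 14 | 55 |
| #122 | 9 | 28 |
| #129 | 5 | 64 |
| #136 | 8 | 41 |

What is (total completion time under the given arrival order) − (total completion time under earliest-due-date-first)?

FIFO (arrival order): #101 #108 #115 #122 #129 #136.
#101: 0→17
#108: 17→30
#115: 30→44
#122: 44→53
#129: 53→58
#136: 58→66
Sum = 17+30+44+53+58+66 = 268.
EDD (increasing due date): #122 #136 #101 #115 #129 #108.
#122: 0→9
#136: 9→17
#101: 17→34
#115: 34→48
#129: 48→53
#108: 53→66
Sum = 9+17+34+48+53+66 = 227.
Difference = 268 − 227 = 41.

41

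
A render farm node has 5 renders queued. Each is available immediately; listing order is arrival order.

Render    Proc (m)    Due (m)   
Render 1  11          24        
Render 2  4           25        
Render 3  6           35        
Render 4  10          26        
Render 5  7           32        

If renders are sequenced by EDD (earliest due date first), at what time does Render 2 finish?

15

EDD (increasing due date): Render 1 Render 2 Render 4 Render 5 Render 3.
Render 1: 0→11
Render 2: 11→15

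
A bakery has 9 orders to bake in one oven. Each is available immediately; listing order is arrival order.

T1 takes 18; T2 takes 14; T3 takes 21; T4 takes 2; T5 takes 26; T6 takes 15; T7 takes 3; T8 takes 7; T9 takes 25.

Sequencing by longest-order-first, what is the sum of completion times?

LPT (decreasing processing time): T5 T9 T3 T1 T6 T2 T8 T7 T4.
T5: 0→26
T9: 26→51
T3: 51→72
T1: 72→90
T6: 90→105
T2: 105→119
T8: 119→126
T7: 126→129
T4: 129→131
Sum = 26+51+72+90+105+119+126+129+131 = 849.

849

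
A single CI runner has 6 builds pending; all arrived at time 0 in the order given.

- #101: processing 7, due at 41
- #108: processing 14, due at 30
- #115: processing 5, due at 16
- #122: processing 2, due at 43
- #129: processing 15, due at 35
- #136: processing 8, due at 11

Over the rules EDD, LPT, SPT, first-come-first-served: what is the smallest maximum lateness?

EDD (increasing due date): #136 #115 #108 #129 #101 #122.
#136: 0→8, due 11, lateness -3
#115: 8→13, due 16, lateness -3
#108: 13→27, due 30, lateness -3
#129: 27→42, due 35, lateness 7
#101: 42→49, due 41, lateness 8
#122: 49→51, due 43, lateness 8
Maximum = 8.
LPT (decreasing processing time): #129 #108 #136 #101 #115 #122.
#129: 0→15, due 35, lateness -20
#108: 15→29, due 30, lateness -1
#136: 29→37, due 11, lateness 26
#101: 37→44, due 41, lateness 3
#115: 44→49, due 16, lateness 33
#122: 49→51, due 43, lateness 8
Maximum = 33.
SPT (increasing processing time): #122 #115 #101 #136 #108 #129.
#122: 0→2, due 43, lateness -41
#115: 2→7, due 16, lateness -9
#101: 7→14, due 41, lateness -27
#136: 14→22, due 11, lateness 11
#108: 22→36, due 30, lateness 6
#129: 36→51, due 35, lateness 16
Maximum = 16.
FIFO (arrival order): #101 #108 #115 #122 #129 #136.
#101: 0→7, due 41, lateness -34
#108: 7→21, due 30, lateness -9
#115: 21→26, due 16, lateness 10
#122: 26→28, due 43, lateness -15
#129: 28→43, due 35, lateness 8
#136: 43→51, due 11, lateness 40
Maximum = 40.
EDD 8, LPT 33, SPT 16, FIFO 40 → minimum 8.

8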